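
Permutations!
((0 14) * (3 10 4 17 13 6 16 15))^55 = ((0 14)(3 10 4 17 13 6 16 15))^55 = (0 14)(3 15 16 6 13 17 4 10)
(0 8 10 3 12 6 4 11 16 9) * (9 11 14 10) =(0 8 9)(3 12 6 4 14 10)(11 16) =[8, 1, 2, 12, 14, 5, 4, 7, 9, 0, 3, 16, 6, 13, 10, 15, 11]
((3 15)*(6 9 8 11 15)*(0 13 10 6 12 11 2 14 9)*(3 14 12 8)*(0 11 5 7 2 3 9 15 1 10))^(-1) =((0 13)(1 10 6 11)(2 12 5 7)(3 8)(14 15))^(-1) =(0 13)(1 11 6 10)(2 7 5 12)(3 8)(14 15)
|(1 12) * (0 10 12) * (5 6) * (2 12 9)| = |(0 10 9 2 12 1)(5 6)| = 6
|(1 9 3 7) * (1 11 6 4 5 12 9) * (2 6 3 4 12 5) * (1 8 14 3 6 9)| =24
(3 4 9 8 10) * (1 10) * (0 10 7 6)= (0 10 3 4 9 8 1 7 6)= [10, 7, 2, 4, 9, 5, 0, 6, 1, 8, 3]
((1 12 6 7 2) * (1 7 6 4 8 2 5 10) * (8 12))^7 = (1 8 2 7 5 10)(4 12)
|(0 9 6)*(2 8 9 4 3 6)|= |(0 4 3 6)(2 8 9)|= 12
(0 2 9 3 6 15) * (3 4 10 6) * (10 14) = (0 2 9 4 14 10 6 15) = [2, 1, 9, 3, 14, 5, 15, 7, 8, 4, 6, 11, 12, 13, 10, 0]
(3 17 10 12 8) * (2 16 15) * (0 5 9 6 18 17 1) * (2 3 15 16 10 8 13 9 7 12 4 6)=(0 5 7 12 13 9 2 10 4 6 18 17 8 15 3 1)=[5, 0, 10, 1, 6, 7, 18, 12, 15, 2, 4, 11, 13, 9, 14, 3, 16, 8, 17]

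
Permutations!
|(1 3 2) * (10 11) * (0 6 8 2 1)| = 4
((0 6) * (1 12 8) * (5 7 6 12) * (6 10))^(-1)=((0 12 8 1 5 7 10 6))^(-1)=(0 6 10 7 5 1 8 12)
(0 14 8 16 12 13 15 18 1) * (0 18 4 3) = (0 14 8 16 12 13 15 4 3)(1 18) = [14, 18, 2, 0, 3, 5, 6, 7, 16, 9, 10, 11, 13, 15, 8, 4, 12, 17, 1]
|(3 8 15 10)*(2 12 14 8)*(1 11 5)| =|(1 11 5)(2 12 14 8 15 10 3)| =21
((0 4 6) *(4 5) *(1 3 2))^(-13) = ((0 5 4 6)(1 3 2))^(-13) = (0 6 4 5)(1 2 3)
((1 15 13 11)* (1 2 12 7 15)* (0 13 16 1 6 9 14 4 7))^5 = ((0 13 11 2 12)(1 6 9 14 4 7 15 16))^5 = (1 7 9 16 4 6 15 14)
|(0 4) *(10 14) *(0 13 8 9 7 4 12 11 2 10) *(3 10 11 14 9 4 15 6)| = |(0 12 14)(2 11)(3 10 9 7 15 6)(4 13 8)| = 6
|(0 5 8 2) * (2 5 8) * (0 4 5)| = |(0 8)(2 4 5)| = 6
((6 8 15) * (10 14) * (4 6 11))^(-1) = ((4 6 8 15 11)(10 14))^(-1) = (4 11 15 8 6)(10 14)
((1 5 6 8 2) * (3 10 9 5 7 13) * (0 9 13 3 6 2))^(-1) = (0 8 6 13 10 3 7 1 2 5 9) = ((0 9 5 2 1 7 3 10 13 6 8))^(-1)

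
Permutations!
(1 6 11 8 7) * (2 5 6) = (1 2 5 6 11 8 7) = [0, 2, 5, 3, 4, 6, 11, 1, 7, 9, 10, 8]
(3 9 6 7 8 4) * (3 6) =(3 9)(4 6 7 8) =[0, 1, 2, 9, 6, 5, 7, 8, 4, 3]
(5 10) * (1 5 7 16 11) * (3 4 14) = (1 5 10 7 16 11)(3 4 14) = [0, 5, 2, 4, 14, 10, 6, 16, 8, 9, 7, 1, 12, 13, 3, 15, 11]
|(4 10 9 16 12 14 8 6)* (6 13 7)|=|(4 10 9 16 12 14 8 13 7 6)|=10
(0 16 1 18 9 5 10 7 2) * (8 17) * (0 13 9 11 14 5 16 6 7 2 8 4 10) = (0 6 7 8 17 4 10 2 13 9 16 1 18 11 14 5) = [6, 18, 13, 3, 10, 0, 7, 8, 17, 16, 2, 14, 12, 9, 5, 15, 1, 4, 11]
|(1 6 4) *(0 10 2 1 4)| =5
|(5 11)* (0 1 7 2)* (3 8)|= 4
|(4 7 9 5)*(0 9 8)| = 6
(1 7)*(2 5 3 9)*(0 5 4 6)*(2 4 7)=[5, 2, 7, 9, 6, 3, 0, 1, 8, 4]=(0 5 3 9 4 6)(1 2 7)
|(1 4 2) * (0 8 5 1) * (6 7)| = |(0 8 5 1 4 2)(6 7)| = 6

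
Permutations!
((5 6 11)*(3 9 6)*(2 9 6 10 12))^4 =((2 9 10 12)(3 6 11 5))^4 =(12)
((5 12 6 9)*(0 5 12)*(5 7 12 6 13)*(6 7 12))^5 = (0 12 13 5)(6 7 9)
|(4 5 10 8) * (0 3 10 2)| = |(0 3 10 8 4 5 2)| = 7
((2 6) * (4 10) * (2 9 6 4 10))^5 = (10)(2 4)(6 9) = ((10)(2 4)(6 9))^5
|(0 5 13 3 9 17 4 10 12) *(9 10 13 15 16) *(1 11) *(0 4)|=|(0 5 15 16 9 17)(1 11)(3 10 12 4 13)|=30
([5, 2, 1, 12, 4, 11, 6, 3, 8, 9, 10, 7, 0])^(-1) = [12, 2, 1, 7, 4, 0, 6, 11, 8, 9, 10, 5, 3]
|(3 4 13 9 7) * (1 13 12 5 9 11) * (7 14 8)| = |(1 13 11)(3 4 12 5 9 14 8 7)| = 24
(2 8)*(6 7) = (2 8)(6 7) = [0, 1, 8, 3, 4, 5, 7, 6, 2]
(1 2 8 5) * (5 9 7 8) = (1 2 5)(7 8 9) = [0, 2, 5, 3, 4, 1, 6, 8, 9, 7]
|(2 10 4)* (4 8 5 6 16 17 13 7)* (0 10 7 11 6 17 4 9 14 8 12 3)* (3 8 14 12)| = 12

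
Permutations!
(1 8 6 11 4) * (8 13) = (1 13 8 6 11 4) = [0, 13, 2, 3, 1, 5, 11, 7, 6, 9, 10, 4, 12, 8]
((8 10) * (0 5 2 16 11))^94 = ((0 5 2 16 11)(8 10))^94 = (0 11 16 2 5)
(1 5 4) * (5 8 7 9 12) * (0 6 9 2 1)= [6, 8, 1, 3, 0, 4, 9, 2, 7, 12, 10, 11, 5]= (0 6 9 12 5 4)(1 8 7 2)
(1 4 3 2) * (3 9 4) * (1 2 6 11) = (1 3 6 11)(4 9) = [0, 3, 2, 6, 9, 5, 11, 7, 8, 4, 10, 1]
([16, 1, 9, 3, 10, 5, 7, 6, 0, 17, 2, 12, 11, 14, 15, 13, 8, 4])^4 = [16, 1, 10, 3, 17, 5, 6, 7, 0, 2, 4, 11, 12, 14, 15, 13, 8, 9]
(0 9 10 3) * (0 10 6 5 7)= (0 9 6 5 7)(3 10)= [9, 1, 2, 10, 4, 7, 5, 0, 8, 6, 3]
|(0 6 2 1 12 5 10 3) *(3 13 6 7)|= |(0 7 3)(1 12 5 10 13 6 2)|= 21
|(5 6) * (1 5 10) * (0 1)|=5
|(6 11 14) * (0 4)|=|(0 4)(6 11 14)|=6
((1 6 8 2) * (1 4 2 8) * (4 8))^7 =(1 6)(2 8 4)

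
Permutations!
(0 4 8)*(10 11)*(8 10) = [4, 1, 2, 3, 10, 5, 6, 7, 0, 9, 11, 8] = (0 4 10 11 8)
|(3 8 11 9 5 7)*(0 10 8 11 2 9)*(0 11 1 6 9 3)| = 10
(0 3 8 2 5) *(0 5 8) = [3, 1, 8, 0, 4, 5, 6, 7, 2] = (0 3)(2 8)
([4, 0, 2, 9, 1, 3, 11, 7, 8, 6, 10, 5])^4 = (0 4 1)(3 5 11 6 9)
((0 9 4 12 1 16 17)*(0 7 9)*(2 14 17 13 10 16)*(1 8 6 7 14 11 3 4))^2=(17)(1 11 4 8 7)(2 3 12 6 9)(10 13 16)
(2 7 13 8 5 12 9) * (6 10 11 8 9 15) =(2 7 13 9)(5 12 15 6 10 11 8) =[0, 1, 7, 3, 4, 12, 10, 13, 5, 2, 11, 8, 15, 9, 14, 6]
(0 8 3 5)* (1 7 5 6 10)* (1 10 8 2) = (10)(0 2 1 7 5)(3 6 8) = [2, 7, 1, 6, 4, 0, 8, 5, 3, 9, 10]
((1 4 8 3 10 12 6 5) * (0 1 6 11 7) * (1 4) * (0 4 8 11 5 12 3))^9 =(12)(0 8)(3 10)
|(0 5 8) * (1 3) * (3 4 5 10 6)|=8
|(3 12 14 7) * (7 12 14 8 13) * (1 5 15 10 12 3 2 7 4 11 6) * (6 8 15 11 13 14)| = |(1 5 11 8 14 3 6)(2 7)(4 13)(10 12 15)| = 42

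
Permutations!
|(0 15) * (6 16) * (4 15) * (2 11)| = 6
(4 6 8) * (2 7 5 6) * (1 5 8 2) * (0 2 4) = (0 2 7 8)(1 5 6 4) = [2, 5, 7, 3, 1, 6, 4, 8, 0]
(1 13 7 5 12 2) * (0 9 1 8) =(0 9 1 13 7 5 12 2 8) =[9, 13, 8, 3, 4, 12, 6, 5, 0, 1, 10, 11, 2, 7]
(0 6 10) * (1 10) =(0 6 1 10) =[6, 10, 2, 3, 4, 5, 1, 7, 8, 9, 0]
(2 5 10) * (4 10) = (2 5 4 10) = [0, 1, 5, 3, 10, 4, 6, 7, 8, 9, 2]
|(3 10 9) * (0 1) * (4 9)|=4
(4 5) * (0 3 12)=(0 3 12)(4 5)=[3, 1, 2, 12, 5, 4, 6, 7, 8, 9, 10, 11, 0]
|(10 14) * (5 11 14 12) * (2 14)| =6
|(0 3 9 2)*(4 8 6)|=|(0 3 9 2)(4 8 6)|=12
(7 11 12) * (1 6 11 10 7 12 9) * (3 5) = (12)(1 6 11 9)(3 5)(7 10) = [0, 6, 2, 5, 4, 3, 11, 10, 8, 1, 7, 9, 12]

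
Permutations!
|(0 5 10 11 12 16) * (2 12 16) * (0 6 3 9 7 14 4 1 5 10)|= |(0 10 11 16 6 3 9 7 14 4 1 5)(2 12)|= 12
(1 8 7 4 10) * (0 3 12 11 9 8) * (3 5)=(0 5 3 12 11 9 8 7 4 10 1)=[5, 0, 2, 12, 10, 3, 6, 4, 7, 8, 1, 9, 11]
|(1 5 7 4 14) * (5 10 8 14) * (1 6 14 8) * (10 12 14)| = |(1 12 14 6 10)(4 5 7)| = 15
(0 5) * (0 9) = (0 5 9) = [5, 1, 2, 3, 4, 9, 6, 7, 8, 0]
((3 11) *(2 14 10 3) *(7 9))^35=(14)(7 9)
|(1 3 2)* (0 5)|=6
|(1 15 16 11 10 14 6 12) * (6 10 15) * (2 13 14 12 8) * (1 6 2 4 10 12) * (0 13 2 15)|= |(0 13 14 12 6 8 4 10 1 15 16 11)|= 12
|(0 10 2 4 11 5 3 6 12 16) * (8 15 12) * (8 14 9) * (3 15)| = |(0 10 2 4 11 5 15 12 16)(3 6 14 9 8)| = 45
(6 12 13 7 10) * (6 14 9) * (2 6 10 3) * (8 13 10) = (2 6 12 10 14 9 8 13 7 3) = [0, 1, 6, 2, 4, 5, 12, 3, 13, 8, 14, 11, 10, 7, 9]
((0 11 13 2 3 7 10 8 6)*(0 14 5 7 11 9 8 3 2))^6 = (0 7 9 10 8 3 6 11 14 13 5)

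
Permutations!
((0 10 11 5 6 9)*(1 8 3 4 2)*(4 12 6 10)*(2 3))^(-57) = (0 12)(3 9)(4 6)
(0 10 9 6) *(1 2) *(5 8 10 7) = (0 7 5 8 10 9 6)(1 2) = [7, 2, 1, 3, 4, 8, 0, 5, 10, 6, 9]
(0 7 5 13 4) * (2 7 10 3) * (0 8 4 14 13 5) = [10, 1, 7, 2, 8, 5, 6, 0, 4, 9, 3, 11, 12, 14, 13] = (0 10 3 2 7)(4 8)(13 14)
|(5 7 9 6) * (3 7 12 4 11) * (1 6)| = 9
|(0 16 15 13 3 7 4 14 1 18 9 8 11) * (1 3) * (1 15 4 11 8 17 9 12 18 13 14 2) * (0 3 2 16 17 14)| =|(0 17 9 14 2 1 13 15)(3 7 11)(4 16)(12 18)| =24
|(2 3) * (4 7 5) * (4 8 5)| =2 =|(2 3)(4 7)(5 8)|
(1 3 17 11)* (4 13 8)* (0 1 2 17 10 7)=(0 1 3 10 7)(2 17 11)(4 13 8)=[1, 3, 17, 10, 13, 5, 6, 0, 4, 9, 7, 2, 12, 8, 14, 15, 16, 11]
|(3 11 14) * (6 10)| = 6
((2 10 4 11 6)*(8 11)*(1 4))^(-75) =((1 4 8 11 6 2 10))^(-75) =(1 8 6 10 4 11 2)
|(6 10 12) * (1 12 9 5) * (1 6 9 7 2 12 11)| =|(1 11)(2 12 9 5 6 10 7)| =14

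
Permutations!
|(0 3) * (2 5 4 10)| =4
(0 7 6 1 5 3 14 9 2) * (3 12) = (0 7 6 1 5 12 3 14 9 2) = [7, 5, 0, 14, 4, 12, 1, 6, 8, 2, 10, 11, 3, 13, 9]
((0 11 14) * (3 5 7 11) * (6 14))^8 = ((0 3 5 7 11 6 14))^8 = (0 3 5 7 11 6 14)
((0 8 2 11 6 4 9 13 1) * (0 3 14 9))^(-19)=((0 8 2 11 6 4)(1 3 14 9 13))^(-19)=(0 4 6 11 2 8)(1 3 14 9 13)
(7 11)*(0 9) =[9, 1, 2, 3, 4, 5, 6, 11, 8, 0, 10, 7] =(0 9)(7 11)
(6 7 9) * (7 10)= (6 10 7 9)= [0, 1, 2, 3, 4, 5, 10, 9, 8, 6, 7]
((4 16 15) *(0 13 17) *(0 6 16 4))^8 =((0 13 17 6 16 15))^8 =(0 17 16)(6 15 13)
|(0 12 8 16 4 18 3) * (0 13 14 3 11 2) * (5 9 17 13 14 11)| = 12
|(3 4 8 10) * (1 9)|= 4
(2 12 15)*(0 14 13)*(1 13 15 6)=(0 14 15 2 12 6 1 13)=[14, 13, 12, 3, 4, 5, 1, 7, 8, 9, 10, 11, 6, 0, 15, 2]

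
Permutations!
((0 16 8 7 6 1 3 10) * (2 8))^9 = ((0 16 2 8 7 6 1 3 10))^9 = (16)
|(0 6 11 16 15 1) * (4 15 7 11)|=|(0 6 4 15 1)(7 11 16)|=15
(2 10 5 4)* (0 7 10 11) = (0 7 10 5 4 2 11) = [7, 1, 11, 3, 2, 4, 6, 10, 8, 9, 5, 0]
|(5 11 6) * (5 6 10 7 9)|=5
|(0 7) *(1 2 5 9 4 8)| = |(0 7)(1 2 5 9 4 8)| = 6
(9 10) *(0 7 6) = (0 7 6)(9 10) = [7, 1, 2, 3, 4, 5, 0, 6, 8, 10, 9]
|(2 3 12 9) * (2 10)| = 5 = |(2 3 12 9 10)|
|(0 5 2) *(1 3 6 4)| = 12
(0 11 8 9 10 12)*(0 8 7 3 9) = (0 11 7 3 9 10 12 8) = [11, 1, 2, 9, 4, 5, 6, 3, 0, 10, 12, 7, 8]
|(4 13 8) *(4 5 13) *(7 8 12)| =|(5 13 12 7 8)| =5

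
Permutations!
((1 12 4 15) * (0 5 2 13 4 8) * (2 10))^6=(0 15 10 12 13)(1 2 8 4 5)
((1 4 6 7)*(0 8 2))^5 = ((0 8 2)(1 4 6 7))^5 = (0 2 8)(1 4 6 7)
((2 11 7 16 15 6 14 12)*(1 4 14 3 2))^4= (2 15 11 6 7 3 16)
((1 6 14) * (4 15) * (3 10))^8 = (15)(1 14 6)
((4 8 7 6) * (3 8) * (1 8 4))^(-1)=((1 8 7 6)(3 4))^(-1)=(1 6 7 8)(3 4)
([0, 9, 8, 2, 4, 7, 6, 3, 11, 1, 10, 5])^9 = [0, 9, 5, 11, 4, 2, 6, 8, 7, 1, 10, 3]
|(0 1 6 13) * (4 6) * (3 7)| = 10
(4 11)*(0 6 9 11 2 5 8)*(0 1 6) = (1 6 9 11 4 2 5 8) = [0, 6, 5, 3, 2, 8, 9, 7, 1, 11, 10, 4]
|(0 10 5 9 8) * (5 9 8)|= 5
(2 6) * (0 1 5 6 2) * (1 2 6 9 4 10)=(0 2 6)(1 5 9 4 10)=[2, 5, 6, 3, 10, 9, 0, 7, 8, 4, 1]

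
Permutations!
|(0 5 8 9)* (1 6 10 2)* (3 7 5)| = |(0 3 7 5 8 9)(1 6 10 2)| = 12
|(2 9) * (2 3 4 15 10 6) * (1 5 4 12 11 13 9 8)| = 40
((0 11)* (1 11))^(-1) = ((0 1 11))^(-1) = (0 11 1)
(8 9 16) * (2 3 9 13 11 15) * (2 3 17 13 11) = (2 17 13)(3 9 16 8 11 15) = [0, 1, 17, 9, 4, 5, 6, 7, 11, 16, 10, 15, 12, 2, 14, 3, 8, 13]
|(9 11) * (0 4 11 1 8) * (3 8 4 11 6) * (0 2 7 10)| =|(0 11 9 1 4 6 3 8 2 7 10)| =11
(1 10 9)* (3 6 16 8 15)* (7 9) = (1 10 7 9)(3 6 16 8 15) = [0, 10, 2, 6, 4, 5, 16, 9, 15, 1, 7, 11, 12, 13, 14, 3, 8]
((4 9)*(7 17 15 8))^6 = (7 15)(8 17)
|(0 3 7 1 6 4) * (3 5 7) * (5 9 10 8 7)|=|(0 9 10 8 7 1 6 4)|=8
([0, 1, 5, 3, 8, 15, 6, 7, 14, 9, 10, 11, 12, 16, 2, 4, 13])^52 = (16)(2 8 15)(4 5 14)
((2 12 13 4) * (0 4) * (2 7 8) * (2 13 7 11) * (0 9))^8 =(0 9 13 8 7 12 2 11 4)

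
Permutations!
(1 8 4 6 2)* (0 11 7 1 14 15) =(0 11 7 1 8 4 6 2 14 15) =[11, 8, 14, 3, 6, 5, 2, 1, 4, 9, 10, 7, 12, 13, 15, 0]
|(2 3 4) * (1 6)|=|(1 6)(2 3 4)|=6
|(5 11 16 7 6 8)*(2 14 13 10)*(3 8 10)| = 11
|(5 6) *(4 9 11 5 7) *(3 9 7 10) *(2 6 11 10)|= 6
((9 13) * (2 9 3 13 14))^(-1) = (2 14 9)(3 13) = ((2 9 14)(3 13))^(-1)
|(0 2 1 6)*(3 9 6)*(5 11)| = 6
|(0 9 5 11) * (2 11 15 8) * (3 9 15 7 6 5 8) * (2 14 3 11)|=|(0 15 11)(3 9 8 14)(5 7 6)|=12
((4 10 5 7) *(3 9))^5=(3 9)(4 10 5 7)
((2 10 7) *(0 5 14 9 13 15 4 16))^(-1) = ((0 5 14 9 13 15 4 16)(2 10 7))^(-1) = (0 16 4 15 13 9 14 5)(2 7 10)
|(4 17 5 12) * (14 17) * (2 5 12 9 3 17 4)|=6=|(2 5 9 3 17 12)(4 14)|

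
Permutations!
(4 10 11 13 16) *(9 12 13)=[0, 1, 2, 3, 10, 5, 6, 7, 8, 12, 11, 9, 13, 16, 14, 15, 4]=(4 10 11 9 12 13 16)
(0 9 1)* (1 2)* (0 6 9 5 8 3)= (0 5 8 3)(1 6 9 2)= [5, 6, 1, 0, 4, 8, 9, 7, 3, 2]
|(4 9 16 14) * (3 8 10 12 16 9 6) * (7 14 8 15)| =|(3 15 7 14 4 6)(8 10 12 16)| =12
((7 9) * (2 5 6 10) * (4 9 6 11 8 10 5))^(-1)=((2 4 9 7 6 5 11 8 10))^(-1)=(2 10 8 11 5 6 7 9 4)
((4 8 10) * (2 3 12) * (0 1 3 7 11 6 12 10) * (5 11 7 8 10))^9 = ((0 1 3 5 11 6 12 2 8)(4 10))^9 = (12)(4 10)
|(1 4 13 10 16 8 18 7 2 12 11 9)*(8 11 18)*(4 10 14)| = |(1 10 16 11 9)(2 12 18 7)(4 13 14)| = 60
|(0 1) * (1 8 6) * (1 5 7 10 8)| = 10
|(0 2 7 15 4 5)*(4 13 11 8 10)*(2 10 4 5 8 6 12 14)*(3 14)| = |(0 10 5)(2 7 15 13 11 6 12 3 14)(4 8)| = 18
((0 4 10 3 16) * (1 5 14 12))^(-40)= ((0 4 10 3 16)(1 5 14 12))^(-40)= (16)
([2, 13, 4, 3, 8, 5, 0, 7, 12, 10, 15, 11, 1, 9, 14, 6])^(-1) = (0 6 15 10 9 13 1 12 8 4 2)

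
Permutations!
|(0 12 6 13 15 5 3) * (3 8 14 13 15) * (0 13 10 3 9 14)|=|(0 12 6 15 5 8)(3 13 9 14 10)|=30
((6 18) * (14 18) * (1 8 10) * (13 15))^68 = ((1 8 10)(6 14 18)(13 15))^68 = (1 10 8)(6 18 14)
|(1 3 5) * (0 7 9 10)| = |(0 7 9 10)(1 3 5)| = 12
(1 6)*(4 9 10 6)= (1 4 9 10 6)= [0, 4, 2, 3, 9, 5, 1, 7, 8, 10, 6]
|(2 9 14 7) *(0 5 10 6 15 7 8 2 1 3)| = |(0 5 10 6 15 7 1 3)(2 9 14 8)| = 8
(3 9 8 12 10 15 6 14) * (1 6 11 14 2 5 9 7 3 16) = [0, 6, 5, 7, 4, 9, 2, 3, 12, 8, 15, 14, 10, 13, 16, 11, 1] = (1 6 2 5 9 8 12 10 15 11 14 16)(3 7)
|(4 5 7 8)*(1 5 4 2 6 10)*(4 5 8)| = 15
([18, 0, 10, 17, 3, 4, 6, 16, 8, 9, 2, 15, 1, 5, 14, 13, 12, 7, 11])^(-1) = (0 1 12 16 7 17 3 4 5 13 15 11 18)(2 10)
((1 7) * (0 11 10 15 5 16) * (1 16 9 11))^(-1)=((0 1 7 16)(5 9 11 10 15))^(-1)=(0 16 7 1)(5 15 10 11 9)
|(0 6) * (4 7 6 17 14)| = |(0 17 14 4 7 6)| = 6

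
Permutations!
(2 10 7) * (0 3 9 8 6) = (0 3 9 8 6)(2 10 7) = [3, 1, 10, 9, 4, 5, 0, 2, 6, 8, 7]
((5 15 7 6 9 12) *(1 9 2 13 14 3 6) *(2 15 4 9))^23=((1 2 13 14 3 6 15 7)(4 9 12 5))^23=(1 7 15 6 3 14 13 2)(4 5 12 9)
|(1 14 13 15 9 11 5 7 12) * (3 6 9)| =11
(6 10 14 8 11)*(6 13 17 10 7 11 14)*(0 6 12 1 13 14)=(0 6 7 11 14 8)(1 13 17 10 12)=[6, 13, 2, 3, 4, 5, 7, 11, 0, 9, 12, 14, 1, 17, 8, 15, 16, 10]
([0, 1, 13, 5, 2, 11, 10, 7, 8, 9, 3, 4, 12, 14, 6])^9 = (14)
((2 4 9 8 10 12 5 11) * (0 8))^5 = (0 11 8 2 10 4 12 9 5)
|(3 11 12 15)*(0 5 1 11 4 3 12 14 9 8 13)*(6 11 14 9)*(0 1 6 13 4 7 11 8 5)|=24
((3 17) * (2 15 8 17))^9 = ((2 15 8 17 3))^9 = (2 3 17 8 15)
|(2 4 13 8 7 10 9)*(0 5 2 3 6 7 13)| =|(0 5 2 4)(3 6 7 10 9)(8 13)| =20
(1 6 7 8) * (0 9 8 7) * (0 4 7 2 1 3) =(0 9 8 3)(1 6 4 7 2) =[9, 6, 1, 0, 7, 5, 4, 2, 3, 8]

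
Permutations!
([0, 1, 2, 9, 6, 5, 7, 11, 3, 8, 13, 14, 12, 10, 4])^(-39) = (4 6 7 11 14)(10 13)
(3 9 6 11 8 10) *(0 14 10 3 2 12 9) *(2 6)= (0 14 10 6 11 8 3)(2 12 9)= [14, 1, 12, 0, 4, 5, 11, 7, 3, 2, 6, 8, 9, 13, 10]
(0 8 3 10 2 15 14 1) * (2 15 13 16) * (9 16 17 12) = (0 8 3 10 15 14 1)(2 13 17 12 9 16) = [8, 0, 13, 10, 4, 5, 6, 7, 3, 16, 15, 11, 9, 17, 1, 14, 2, 12]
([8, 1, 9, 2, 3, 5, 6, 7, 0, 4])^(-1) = [8, 1, 3, 4, 9, 5, 6, 7, 0, 2]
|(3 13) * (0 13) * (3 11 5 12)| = 6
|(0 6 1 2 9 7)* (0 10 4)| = |(0 6 1 2 9 7 10 4)| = 8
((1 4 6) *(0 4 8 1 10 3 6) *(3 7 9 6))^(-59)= ((0 4)(1 8)(6 10 7 9))^(-59)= (0 4)(1 8)(6 10 7 9)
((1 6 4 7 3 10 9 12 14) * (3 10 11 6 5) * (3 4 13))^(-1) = (1 14 12 9 10 7 4 5)(3 13 6 11)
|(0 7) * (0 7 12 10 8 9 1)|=|(0 12 10 8 9 1)|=6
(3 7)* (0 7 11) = (0 7 3 11) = [7, 1, 2, 11, 4, 5, 6, 3, 8, 9, 10, 0]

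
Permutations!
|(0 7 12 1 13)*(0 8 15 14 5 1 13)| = 9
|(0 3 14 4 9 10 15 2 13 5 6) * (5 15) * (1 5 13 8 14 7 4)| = |(0 3 7 4 9 10 13 15 2 8 14 1 5 6)| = 14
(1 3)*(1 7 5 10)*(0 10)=[10, 3, 2, 7, 4, 0, 6, 5, 8, 9, 1]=(0 10 1 3 7 5)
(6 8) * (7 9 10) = (6 8)(7 9 10) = [0, 1, 2, 3, 4, 5, 8, 9, 6, 10, 7]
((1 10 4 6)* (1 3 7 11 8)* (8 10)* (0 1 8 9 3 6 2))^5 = ((0 1 9 3 7 11 10 4 2))^5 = (0 11 1 10 9 4 3 2 7)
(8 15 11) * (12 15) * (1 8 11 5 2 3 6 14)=[0, 8, 3, 6, 4, 2, 14, 7, 12, 9, 10, 11, 15, 13, 1, 5]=(1 8 12 15 5 2 3 6 14)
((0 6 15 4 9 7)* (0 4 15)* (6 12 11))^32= (15)(4 7 9)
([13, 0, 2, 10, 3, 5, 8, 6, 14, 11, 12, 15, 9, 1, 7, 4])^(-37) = [1, 13, 2, 15, 11, 5, 7, 14, 6, 10, 4, 12, 3, 0, 8, 9]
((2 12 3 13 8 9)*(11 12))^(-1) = ((2 11 12 3 13 8 9))^(-1) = (2 9 8 13 3 12 11)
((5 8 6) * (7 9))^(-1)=(5 6 8)(7 9)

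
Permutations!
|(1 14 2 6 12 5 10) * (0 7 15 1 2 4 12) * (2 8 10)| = 10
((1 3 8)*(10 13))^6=((1 3 8)(10 13))^6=(13)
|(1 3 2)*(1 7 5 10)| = 6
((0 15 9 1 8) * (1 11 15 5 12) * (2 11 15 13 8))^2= (15)(0 12 2 13)(1 11 8 5)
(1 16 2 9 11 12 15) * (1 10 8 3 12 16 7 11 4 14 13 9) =(1 7 11 16 2)(3 12 15 10 8)(4 14 13 9) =[0, 7, 1, 12, 14, 5, 6, 11, 3, 4, 8, 16, 15, 9, 13, 10, 2]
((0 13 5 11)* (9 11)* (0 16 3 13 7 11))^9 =(0 7 11 16 3 13 5 9)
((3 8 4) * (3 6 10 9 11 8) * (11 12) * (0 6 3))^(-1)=((0 6 10 9 12 11 8 4 3))^(-1)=(0 3 4 8 11 12 9 10 6)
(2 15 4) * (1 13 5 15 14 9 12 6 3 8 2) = (1 13 5 15 4)(2 14 9 12 6 3 8) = [0, 13, 14, 8, 1, 15, 3, 7, 2, 12, 10, 11, 6, 5, 9, 4]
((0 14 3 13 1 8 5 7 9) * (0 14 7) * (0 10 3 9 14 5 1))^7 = (0 13 3 10 5 9 14 7)(1 8)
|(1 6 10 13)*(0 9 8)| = |(0 9 8)(1 6 10 13)| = 12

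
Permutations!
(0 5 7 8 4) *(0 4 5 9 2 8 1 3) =(0 9 2 8 5 7 1 3) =[9, 3, 8, 0, 4, 7, 6, 1, 5, 2]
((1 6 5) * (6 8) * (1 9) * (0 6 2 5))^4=((0 6)(1 8 2 5 9))^4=(1 9 5 2 8)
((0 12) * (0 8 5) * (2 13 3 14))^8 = ((0 12 8 5)(2 13 3 14))^8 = (14)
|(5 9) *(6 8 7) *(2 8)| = |(2 8 7 6)(5 9)| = 4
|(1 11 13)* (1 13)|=2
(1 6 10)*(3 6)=(1 3 6 10)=[0, 3, 2, 6, 4, 5, 10, 7, 8, 9, 1]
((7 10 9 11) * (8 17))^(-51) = ((7 10 9 11)(8 17))^(-51) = (7 10 9 11)(8 17)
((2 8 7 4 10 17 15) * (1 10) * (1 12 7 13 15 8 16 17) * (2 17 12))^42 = ((1 10)(2 16 12 7 4)(8 13 15 17))^42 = (2 12 4 16 7)(8 15)(13 17)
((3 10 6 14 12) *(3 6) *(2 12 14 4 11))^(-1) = ((14)(2 12 6 4 11)(3 10))^(-1) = (14)(2 11 4 6 12)(3 10)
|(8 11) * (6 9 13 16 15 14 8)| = |(6 9 13 16 15 14 8 11)| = 8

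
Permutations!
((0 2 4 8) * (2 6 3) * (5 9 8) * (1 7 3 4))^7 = (0 6 4 5 9 8)(1 2 3 7)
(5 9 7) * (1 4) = (1 4)(5 9 7) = [0, 4, 2, 3, 1, 9, 6, 5, 8, 7]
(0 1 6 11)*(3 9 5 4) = (0 1 6 11)(3 9 5 4) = [1, 6, 2, 9, 3, 4, 11, 7, 8, 5, 10, 0]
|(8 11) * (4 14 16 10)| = |(4 14 16 10)(8 11)| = 4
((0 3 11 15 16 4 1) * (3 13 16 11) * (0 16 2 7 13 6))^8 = ((0 6)(1 16 4)(2 7 13)(11 15))^8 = (1 4 16)(2 13 7)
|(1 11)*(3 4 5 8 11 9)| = 7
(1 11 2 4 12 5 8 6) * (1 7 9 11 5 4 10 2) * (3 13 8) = [0, 5, 10, 13, 12, 3, 7, 9, 6, 11, 2, 1, 4, 8] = (1 5 3 13 8 6 7 9 11)(2 10)(4 12)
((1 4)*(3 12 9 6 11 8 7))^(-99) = (1 4)(3 7 8 11 6 9 12)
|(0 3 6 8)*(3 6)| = |(0 6 8)| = 3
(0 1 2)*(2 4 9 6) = (0 1 4 9 6 2) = [1, 4, 0, 3, 9, 5, 2, 7, 8, 6]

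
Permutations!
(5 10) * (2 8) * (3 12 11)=[0, 1, 8, 12, 4, 10, 6, 7, 2, 9, 5, 3, 11]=(2 8)(3 12 11)(5 10)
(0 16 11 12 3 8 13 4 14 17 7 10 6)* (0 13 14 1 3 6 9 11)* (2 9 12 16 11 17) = (0 11 16)(1 3 8 14 2 9 17 7 10 12 6 13 4) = [11, 3, 9, 8, 1, 5, 13, 10, 14, 17, 12, 16, 6, 4, 2, 15, 0, 7]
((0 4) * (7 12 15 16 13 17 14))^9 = ((0 4)(7 12 15 16 13 17 14))^9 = (0 4)(7 15 13 14 12 16 17)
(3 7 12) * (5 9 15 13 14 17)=(3 7 12)(5 9 15 13 14 17)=[0, 1, 2, 7, 4, 9, 6, 12, 8, 15, 10, 11, 3, 14, 17, 13, 16, 5]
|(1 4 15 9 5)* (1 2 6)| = 7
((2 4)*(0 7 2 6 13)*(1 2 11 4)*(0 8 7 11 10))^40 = ((0 11 4 6 13 8 7 10)(1 2))^40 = (13)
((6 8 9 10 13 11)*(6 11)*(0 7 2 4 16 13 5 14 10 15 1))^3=(0 4 6 15 7 16 8 1 2 13 9)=((0 7 2 4 16 13 6 8 9 15 1)(5 14 10))^3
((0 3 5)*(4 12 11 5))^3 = (0 12)(3 11)(4 5)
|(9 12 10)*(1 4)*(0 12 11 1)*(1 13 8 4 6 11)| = 10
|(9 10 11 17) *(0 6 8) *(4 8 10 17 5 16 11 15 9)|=|(0 6 10 15 9 17 4 8)(5 16 11)|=24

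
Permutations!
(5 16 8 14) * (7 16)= (5 7 16 8 14)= [0, 1, 2, 3, 4, 7, 6, 16, 14, 9, 10, 11, 12, 13, 5, 15, 8]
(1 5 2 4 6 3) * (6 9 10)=(1 5 2 4 9 10 6 3)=[0, 5, 4, 1, 9, 2, 3, 7, 8, 10, 6]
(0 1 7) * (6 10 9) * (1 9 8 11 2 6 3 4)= [9, 7, 6, 4, 1, 5, 10, 0, 11, 3, 8, 2]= (0 9 3 4 1 7)(2 6 10 8 11)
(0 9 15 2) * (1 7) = [9, 7, 0, 3, 4, 5, 6, 1, 8, 15, 10, 11, 12, 13, 14, 2] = (0 9 15 2)(1 7)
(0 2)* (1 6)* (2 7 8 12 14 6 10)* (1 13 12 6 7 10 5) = (0 10 2)(1 5)(6 13 12 14 7 8) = [10, 5, 0, 3, 4, 1, 13, 8, 6, 9, 2, 11, 14, 12, 7]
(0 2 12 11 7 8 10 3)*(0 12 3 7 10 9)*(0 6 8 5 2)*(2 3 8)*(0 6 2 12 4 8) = (0 6 12 11 10 7 5 3 4 8 9 2) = [6, 1, 0, 4, 8, 3, 12, 5, 9, 2, 7, 10, 11]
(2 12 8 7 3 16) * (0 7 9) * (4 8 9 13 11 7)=(0 4 8 13 11 7 3 16 2 12 9)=[4, 1, 12, 16, 8, 5, 6, 3, 13, 0, 10, 7, 9, 11, 14, 15, 2]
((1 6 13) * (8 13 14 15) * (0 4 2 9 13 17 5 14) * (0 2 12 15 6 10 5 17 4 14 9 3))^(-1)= ((17)(0 14 6 2 3)(1 10 5 9 13)(4 12 15 8))^(-1)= (17)(0 3 2 6 14)(1 13 9 5 10)(4 8 15 12)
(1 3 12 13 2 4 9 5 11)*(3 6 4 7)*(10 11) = [0, 6, 7, 12, 9, 10, 4, 3, 8, 5, 11, 1, 13, 2] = (1 6 4 9 5 10 11)(2 7 3 12 13)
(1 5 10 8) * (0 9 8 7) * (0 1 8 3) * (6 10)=(0 9 3)(1 5 6 10 7)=[9, 5, 2, 0, 4, 6, 10, 1, 8, 3, 7]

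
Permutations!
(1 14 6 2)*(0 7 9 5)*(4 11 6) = [7, 14, 1, 3, 11, 0, 2, 9, 8, 5, 10, 6, 12, 13, 4] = (0 7 9 5)(1 14 4 11 6 2)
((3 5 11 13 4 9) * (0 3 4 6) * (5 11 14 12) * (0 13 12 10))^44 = (0 11 5 10 3 12 14)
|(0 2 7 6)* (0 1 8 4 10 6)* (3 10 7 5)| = 10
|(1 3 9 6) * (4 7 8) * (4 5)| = 4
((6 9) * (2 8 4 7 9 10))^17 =(2 7 10 4 6 8 9)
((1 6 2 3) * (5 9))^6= ((1 6 2 3)(5 9))^6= (9)(1 2)(3 6)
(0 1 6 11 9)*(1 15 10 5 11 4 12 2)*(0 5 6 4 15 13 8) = [13, 4, 1, 3, 12, 11, 15, 7, 0, 5, 6, 9, 2, 8, 14, 10] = (0 13 8)(1 4 12 2)(5 11 9)(6 15 10)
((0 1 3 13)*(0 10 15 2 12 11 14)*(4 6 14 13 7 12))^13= ((0 1 3 7 12 11 13 10 15 2 4 6 14))^13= (15)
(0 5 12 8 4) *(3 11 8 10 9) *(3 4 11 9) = [5, 1, 2, 9, 0, 12, 6, 7, 11, 4, 3, 8, 10] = (0 5 12 10 3 9 4)(8 11)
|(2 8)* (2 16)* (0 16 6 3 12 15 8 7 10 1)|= 30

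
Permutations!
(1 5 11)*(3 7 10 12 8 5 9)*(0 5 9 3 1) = (0 5 11)(1 3 7 10 12 8 9) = [5, 3, 2, 7, 4, 11, 6, 10, 9, 1, 12, 0, 8]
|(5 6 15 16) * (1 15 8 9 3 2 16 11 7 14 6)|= 12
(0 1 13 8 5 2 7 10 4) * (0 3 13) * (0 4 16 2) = [1, 4, 7, 13, 3, 0, 6, 10, 5, 9, 16, 11, 12, 8, 14, 15, 2] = (0 1 4 3 13 8 5)(2 7 10 16)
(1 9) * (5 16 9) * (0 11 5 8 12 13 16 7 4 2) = (0 11 5 7 4 2)(1 8 12 13 16 9) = [11, 8, 0, 3, 2, 7, 6, 4, 12, 1, 10, 5, 13, 16, 14, 15, 9]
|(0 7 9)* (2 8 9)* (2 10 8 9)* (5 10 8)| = |(0 7 8 2 9)(5 10)| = 10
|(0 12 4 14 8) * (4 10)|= |(0 12 10 4 14 8)|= 6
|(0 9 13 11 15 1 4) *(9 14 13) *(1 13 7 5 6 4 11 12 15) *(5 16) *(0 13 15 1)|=11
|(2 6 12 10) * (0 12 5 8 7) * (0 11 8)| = 6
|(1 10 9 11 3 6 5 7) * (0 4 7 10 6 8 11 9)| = 21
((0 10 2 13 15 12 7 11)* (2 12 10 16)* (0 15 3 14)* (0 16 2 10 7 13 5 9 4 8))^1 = (0 2 5 9 4 8)(3 14 16 10 12 13)(7 11 15)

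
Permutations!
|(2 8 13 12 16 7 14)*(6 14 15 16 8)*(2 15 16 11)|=|(2 6 14 15 11)(7 16)(8 13 12)|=30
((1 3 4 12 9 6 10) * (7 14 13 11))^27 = (1 10 6 9 12 4 3)(7 11 13 14) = ((1 3 4 12 9 6 10)(7 14 13 11))^27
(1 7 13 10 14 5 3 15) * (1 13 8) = (1 7 8)(3 15 13 10 14 5) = [0, 7, 2, 15, 4, 3, 6, 8, 1, 9, 14, 11, 12, 10, 5, 13]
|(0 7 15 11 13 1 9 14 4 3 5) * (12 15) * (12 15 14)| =|(0 7 15 11 13 1 9 12 14 4 3 5)| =12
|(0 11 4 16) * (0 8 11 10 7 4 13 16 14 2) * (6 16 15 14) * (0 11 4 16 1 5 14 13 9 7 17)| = |(0 10 17)(1 5 14 2 11 9 7 16 8 4 6)(13 15)| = 66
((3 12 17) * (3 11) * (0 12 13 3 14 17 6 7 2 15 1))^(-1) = ((0 12 6 7 2 15 1)(3 13)(11 14 17))^(-1) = (0 1 15 2 7 6 12)(3 13)(11 17 14)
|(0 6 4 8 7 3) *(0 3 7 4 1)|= |(0 6 1)(4 8)|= 6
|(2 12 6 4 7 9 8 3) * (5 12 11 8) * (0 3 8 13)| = 30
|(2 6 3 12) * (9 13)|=|(2 6 3 12)(9 13)|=4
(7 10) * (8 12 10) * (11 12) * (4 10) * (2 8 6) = [0, 1, 8, 3, 10, 5, 2, 6, 11, 9, 7, 12, 4] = (2 8 11 12 4 10 7 6)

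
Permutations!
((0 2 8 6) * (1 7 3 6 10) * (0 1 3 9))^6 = (0 1 10)(2 7 3)(6 8 9)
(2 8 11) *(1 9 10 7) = [0, 9, 8, 3, 4, 5, 6, 1, 11, 10, 7, 2] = (1 9 10 7)(2 8 11)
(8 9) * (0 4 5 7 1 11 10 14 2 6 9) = (0 4 5 7 1 11 10 14 2 6 9 8) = [4, 11, 6, 3, 5, 7, 9, 1, 0, 8, 14, 10, 12, 13, 2]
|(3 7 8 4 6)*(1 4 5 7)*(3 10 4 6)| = 15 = |(1 6 10 4 3)(5 7 8)|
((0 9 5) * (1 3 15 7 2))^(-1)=(0 5 9)(1 2 7 15 3)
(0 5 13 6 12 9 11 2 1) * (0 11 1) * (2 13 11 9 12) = [5, 9, 0, 3, 4, 11, 2, 7, 8, 1, 10, 13, 12, 6] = (0 5 11 13 6 2)(1 9)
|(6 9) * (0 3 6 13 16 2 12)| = |(0 3 6 9 13 16 2 12)| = 8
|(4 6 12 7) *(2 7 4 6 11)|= 6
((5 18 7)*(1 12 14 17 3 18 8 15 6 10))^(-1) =((1 12 14 17 3 18 7 5 8 15 6 10))^(-1) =(1 10 6 15 8 5 7 18 3 17 14 12)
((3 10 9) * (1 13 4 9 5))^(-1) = (1 5 10 3 9 4 13)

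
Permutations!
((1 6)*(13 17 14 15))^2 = ((1 6)(13 17 14 15))^2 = (13 14)(15 17)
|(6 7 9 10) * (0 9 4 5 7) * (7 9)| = 7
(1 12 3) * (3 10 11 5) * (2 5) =[0, 12, 5, 1, 4, 3, 6, 7, 8, 9, 11, 2, 10] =(1 12 10 11 2 5 3)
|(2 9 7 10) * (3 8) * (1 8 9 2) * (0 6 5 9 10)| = |(0 6 5 9 7)(1 8 3 10)| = 20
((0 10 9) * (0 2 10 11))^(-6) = ((0 11)(2 10 9))^(-6) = (11)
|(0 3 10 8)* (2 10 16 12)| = |(0 3 16 12 2 10 8)| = 7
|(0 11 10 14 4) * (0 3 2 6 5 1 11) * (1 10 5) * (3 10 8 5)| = 30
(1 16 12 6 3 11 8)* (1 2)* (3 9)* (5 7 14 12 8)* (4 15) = (1 16 8 2)(3 11 5 7 14 12 6 9)(4 15) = [0, 16, 1, 11, 15, 7, 9, 14, 2, 3, 10, 5, 6, 13, 12, 4, 8]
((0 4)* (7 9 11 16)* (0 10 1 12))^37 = ((0 4 10 1 12)(7 9 11 16))^37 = (0 10 12 4 1)(7 9 11 16)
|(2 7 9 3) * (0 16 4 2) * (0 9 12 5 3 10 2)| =21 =|(0 16 4)(2 7 12 5 3 9 10)|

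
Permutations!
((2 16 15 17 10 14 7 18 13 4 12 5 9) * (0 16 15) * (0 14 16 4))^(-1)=(0 13 18 7 14 16 10 17 15 2 9 5 12 4)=((0 4 12 5 9 2 15 17 10 16 14 7 18 13))^(-1)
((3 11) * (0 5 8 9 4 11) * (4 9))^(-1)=(0 3 11 4 8 5)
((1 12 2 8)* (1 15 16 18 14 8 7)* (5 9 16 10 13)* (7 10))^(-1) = (1 7 15 8 14 18 16 9 5 13 10 2 12)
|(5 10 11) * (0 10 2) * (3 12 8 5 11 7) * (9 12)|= |(0 10 7 3 9 12 8 5 2)|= 9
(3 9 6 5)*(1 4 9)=(1 4 9 6 5 3)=[0, 4, 2, 1, 9, 3, 5, 7, 8, 6]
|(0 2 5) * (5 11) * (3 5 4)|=6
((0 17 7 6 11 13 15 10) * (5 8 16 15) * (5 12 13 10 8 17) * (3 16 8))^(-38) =((0 5 17 7 6 11 10)(3 16 15)(12 13))^(-38) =(0 6 5 11 17 10 7)(3 16 15)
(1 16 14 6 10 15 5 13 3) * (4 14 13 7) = (1 16 13 3)(4 14 6 10 15 5 7) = [0, 16, 2, 1, 14, 7, 10, 4, 8, 9, 15, 11, 12, 3, 6, 5, 13]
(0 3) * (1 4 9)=[3, 4, 2, 0, 9, 5, 6, 7, 8, 1]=(0 3)(1 4 9)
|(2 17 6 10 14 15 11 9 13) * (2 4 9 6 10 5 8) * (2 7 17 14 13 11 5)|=|(2 14 15 5 8 7 17 10 13 4 9 11 6)|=13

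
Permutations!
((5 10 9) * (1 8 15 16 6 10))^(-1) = ((1 8 15 16 6 10 9 5))^(-1) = (1 5 9 10 6 16 15 8)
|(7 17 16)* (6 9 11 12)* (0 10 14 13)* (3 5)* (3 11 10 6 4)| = |(0 6 9 10 14 13)(3 5 11 12 4)(7 17 16)| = 30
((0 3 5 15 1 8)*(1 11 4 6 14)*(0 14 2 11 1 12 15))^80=((0 3 5)(1 8 14 12 15)(2 11 4 6))^80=(15)(0 5 3)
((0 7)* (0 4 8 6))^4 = (0 6 8 4 7)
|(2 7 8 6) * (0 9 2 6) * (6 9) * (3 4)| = |(0 6 9 2 7 8)(3 4)| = 6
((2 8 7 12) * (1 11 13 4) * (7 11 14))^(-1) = (1 4 13 11 8 2 12 7 14)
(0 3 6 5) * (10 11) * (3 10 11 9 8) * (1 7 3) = [10, 7, 2, 6, 4, 0, 5, 3, 1, 8, 9, 11] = (11)(0 10 9 8 1 7 3 6 5)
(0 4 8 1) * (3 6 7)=(0 4 8 1)(3 6 7)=[4, 0, 2, 6, 8, 5, 7, 3, 1]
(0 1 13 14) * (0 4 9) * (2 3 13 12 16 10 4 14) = (0 1 12 16 10 4 9)(2 3 13) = [1, 12, 3, 13, 9, 5, 6, 7, 8, 0, 4, 11, 16, 2, 14, 15, 10]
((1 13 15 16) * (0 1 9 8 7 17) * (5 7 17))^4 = ((0 1 13 15 16 9 8 17)(5 7))^4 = (0 16)(1 9)(8 13)(15 17)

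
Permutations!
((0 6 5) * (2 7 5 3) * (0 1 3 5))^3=(0 1 7 5 2 6 3)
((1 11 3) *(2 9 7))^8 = ((1 11 3)(2 9 7))^8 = (1 3 11)(2 7 9)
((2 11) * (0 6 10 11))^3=(0 11 6 2 10)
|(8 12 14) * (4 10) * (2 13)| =|(2 13)(4 10)(8 12 14)| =6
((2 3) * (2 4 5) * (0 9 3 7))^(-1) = (0 7 2 5 4 3 9)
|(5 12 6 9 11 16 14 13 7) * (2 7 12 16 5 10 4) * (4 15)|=|(2 7 10 15 4)(5 16 14 13 12 6 9 11)|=40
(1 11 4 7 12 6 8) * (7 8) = (1 11 4 8)(6 7 12) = [0, 11, 2, 3, 8, 5, 7, 12, 1, 9, 10, 4, 6]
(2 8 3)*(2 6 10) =[0, 1, 8, 6, 4, 5, 10, 7, 3, 9, 2] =(2 8 3 6 10)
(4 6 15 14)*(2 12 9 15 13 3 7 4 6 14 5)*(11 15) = (2 12 9 11 15 5)(3 7 4 14 6 13) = [0, 1, 12, 7, 14, 2, 13, 4, 8, 11, 10, 15, 9, 3, 6, 5]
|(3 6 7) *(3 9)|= |(3 6 7 9)|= 4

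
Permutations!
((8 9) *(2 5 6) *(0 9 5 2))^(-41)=(0 6 5 8 9)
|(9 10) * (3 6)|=|(3 6)(9 10)|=2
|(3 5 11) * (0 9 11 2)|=|(0 9 11 3 5 2)|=6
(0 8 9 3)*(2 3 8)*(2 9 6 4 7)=(0 9 8 6 4 7 2 3)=[9, 1, 3, 0, 7, 5, 4, 2, 6, 8]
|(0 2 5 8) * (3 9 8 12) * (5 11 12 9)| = 8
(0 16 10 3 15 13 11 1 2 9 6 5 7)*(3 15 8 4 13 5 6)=(0 16 10 15 5 7)(1 2 9 3 8 4 13 11)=[16, 2, 9, 8, 13, 7, 6, 0, 4, 3, 15, 1, 12, 11, 14, 5, 10]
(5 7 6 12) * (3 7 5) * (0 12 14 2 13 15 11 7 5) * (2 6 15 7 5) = (0 12 3 2 13 7 15 11 5)(6 14) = [12, 1, 13, 2, 4, 0, 14, 15, 8, 9, 10, 5, 3, 7, 6, 11]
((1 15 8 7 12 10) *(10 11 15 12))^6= ((1 12 11 15 8 7 10))^6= (1 10 7 8 15 11 12)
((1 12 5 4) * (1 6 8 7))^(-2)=((1 12 5 4 6 8 7))^(-2)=(1 8 4 12 7 6 5)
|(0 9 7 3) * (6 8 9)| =|(0 6 8 9 7 3)| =6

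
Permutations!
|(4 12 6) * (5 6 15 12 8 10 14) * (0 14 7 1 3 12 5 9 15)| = |(0 14 9 15 5 6 4 8 10 7 1 3 12)| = 13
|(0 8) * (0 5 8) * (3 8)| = |(3 8 5)| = 3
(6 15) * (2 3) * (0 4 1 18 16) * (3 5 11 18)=(0 4 1 3 2 5 11 18 16)(6 15)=[4, 3, 5, 2, 1, 11, 15, 7, 8, 9, 10, 18, 12, 13, 14, 6, 0, 17, 16]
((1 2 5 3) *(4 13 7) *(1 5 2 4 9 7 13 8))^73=(13)(1 4 8)(3 5)(7 9)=((13)(1 4 8)(3 5)(7 9))^73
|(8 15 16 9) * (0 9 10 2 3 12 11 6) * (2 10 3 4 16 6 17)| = 35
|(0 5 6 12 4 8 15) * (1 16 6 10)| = 10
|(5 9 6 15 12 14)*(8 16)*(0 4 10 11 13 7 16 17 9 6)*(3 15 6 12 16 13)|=|(0 4 10 11 3 15 16 8 17 9)(5 12 14)(7 13)|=30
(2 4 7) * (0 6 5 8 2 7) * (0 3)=(0 6 5 8 2 4 3)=[6, 1, 4, 0, 3, 8, 5, 7, 2]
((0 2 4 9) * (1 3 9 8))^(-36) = ((0 2 4 8 1 3 9))^(-36) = (0 9 3 1 8 4 2)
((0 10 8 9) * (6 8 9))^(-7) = (0 9 10)(6 8)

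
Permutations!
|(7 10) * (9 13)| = 2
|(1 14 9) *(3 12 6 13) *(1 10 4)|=|(1 14 9 10 4)(3 12 6 13)|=20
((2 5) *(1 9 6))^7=((1 9 6)(2 5))^7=(1 9 6)(2 5)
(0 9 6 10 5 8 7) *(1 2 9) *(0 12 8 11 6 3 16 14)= (0 1 2 9 3 16 14)(5 11 6 10)(7 12 8)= [1, 2, 9, 16, 4, 11, 10, 12, 7, 3, 5, 6, 8, 13, 0, 15, 14]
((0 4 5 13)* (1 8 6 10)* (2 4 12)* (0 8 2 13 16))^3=(0 8 1 5 12 6 2 16 13 10 4)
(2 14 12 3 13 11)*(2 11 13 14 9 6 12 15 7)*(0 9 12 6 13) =[9, 1, 12, 14, 4, 5, 6, 2, 8, 13, 10, 11, 3, 0, 15, 7] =(0 9 13)(2 12 3 14 15 7)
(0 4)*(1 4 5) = (0 5 1 4) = [5, 4, 2, 3, 0, 1]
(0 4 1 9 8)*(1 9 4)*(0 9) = [1, 4, 2, 3, 0, 5, 6, 7, 9, 8] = (0 1 4)(8 9)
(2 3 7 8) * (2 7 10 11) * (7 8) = [0, 1, 3, 10, 4, 5, 6, 7, 8, 9, 11, 2] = (2 3 10 11)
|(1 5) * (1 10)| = 3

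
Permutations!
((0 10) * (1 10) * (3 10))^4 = (10)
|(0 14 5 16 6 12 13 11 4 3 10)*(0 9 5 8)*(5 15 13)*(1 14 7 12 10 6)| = 8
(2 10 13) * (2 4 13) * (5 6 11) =(2 10)(4 13)(5 6 11) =[0, 1, 10, 3, 13, 6, 11, 7, 8, 9, 2, 5, 12, 4]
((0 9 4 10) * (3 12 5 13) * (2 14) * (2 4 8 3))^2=(0 8 12 13 14 10 9 3 5 2 4)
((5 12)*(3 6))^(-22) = ((3 6)(5 12))^(-22) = (12)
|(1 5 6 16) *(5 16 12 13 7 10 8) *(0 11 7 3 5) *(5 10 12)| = |(0 11 7 12 13 3 10 8)(1 16)(5 6)| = 8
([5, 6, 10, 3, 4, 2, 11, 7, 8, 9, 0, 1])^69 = (11)(0 5 2 10)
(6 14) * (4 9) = (4 9)(6 14) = [0, 1, 2, 3, 9, 5, 14, 7, 8, 4, 10, 11, 12, 13, 6]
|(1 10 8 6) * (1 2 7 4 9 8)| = 6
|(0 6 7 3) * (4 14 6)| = 6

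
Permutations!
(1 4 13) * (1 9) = (1 4 13 9) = [0, 4, 2, 3, 13, 5, 6, 7, 8, 1, 10, 11, 12, 9]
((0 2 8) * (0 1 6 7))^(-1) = (0 7 6 1 8 2)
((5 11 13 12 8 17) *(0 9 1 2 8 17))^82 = ((0 9 1 2 8)(5 11 13 12 17))^82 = (0 1 8 9 2)(5 13 17 11 12)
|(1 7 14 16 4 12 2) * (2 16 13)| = 15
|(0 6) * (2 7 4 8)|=|(0 6)(2 7 4 8)|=4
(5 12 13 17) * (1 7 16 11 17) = (1 7 16 11 17 5 12 13) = [0, 7, 2, 3, 4, 12, 6, 16, 8, 9, 10, 17, 13, 1, 14, 15, 11, 5]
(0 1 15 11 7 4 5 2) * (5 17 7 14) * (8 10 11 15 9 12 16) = (0 1 9 12 16 8 10 11 14 5 2)(4 17 7) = [1, 9, 0, 3, 17, 2, 6, 4, 10, 12, 11, 14, 16, 13, 5, 15, 8, 7]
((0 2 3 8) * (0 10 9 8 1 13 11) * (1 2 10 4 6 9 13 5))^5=(0 10 13 11)(1 5)(2 3)(4 6 9 8)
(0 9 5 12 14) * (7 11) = [9, 1, 2, 3, 4, 12, 6, 11, 8, 5, 10, 7, 14, 13, 0] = (0 9 5 12 14)(7 11)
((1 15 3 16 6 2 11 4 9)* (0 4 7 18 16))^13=((0 4 9 1 15 3)(2 11 7 18 16 6))^13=(0 4 9 1 15 3)(2 11 7 18 16 6)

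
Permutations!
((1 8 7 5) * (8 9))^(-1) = (1 5 7 8 9)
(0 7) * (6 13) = (0 7)(6 13) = [7, 1, 2, 3, 4, 5, 13, 0, 8, 9, 10, 11, 12, 6]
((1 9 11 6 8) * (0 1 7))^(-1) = ((0 1 9 11 6 8 7))^(-1) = (0 7 8 6 11 9 1)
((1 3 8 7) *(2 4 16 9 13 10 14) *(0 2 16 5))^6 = (0 4)(1 8)(2 5)(3 7)(9 13 10 14 16)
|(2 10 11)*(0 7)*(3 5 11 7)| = |(0 3 5 11 2 10 7)| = 7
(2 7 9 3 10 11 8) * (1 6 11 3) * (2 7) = (1 6 11 8 7 9)(3 10) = [0, 6, 2, 10, 4, 5, 11, 9, 7, 1, 3, 8]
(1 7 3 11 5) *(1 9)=(1 7 3 11 5 9)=[0, 7, 2, 11, 4, 9, 6, 3, 8, 1, 10, 5]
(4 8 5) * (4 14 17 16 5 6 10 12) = (4 8 6 10 12)(5 14 17 16) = [0, 1, 2, 3, 8, 14, 10, 7, 6, 9, 12, 11, 4, 13, 17, 15, 5, 16]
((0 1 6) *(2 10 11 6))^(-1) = ((0 1 2 10 11 6))^(-1) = (0 6 11 10 2 1)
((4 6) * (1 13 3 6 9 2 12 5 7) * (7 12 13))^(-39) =((1 7)(2 13 3 6 4 9)(5 12))^(-39) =(1 7)(2 6)(3 9)(4 13)(5 12)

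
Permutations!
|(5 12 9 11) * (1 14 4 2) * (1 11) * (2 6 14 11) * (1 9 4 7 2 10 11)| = |(2 10 11 5 12 4 6 14 7)| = 9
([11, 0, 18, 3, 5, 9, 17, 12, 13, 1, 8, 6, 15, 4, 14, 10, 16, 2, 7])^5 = (0 18 8 1 2 10 9 17 15 5 6 12 4 11 7 13)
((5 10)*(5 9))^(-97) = ((5 10 9))^(-97) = (5 9 10)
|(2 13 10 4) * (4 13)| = 2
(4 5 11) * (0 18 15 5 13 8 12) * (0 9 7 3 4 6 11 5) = (0 18 15)(3 4 13 8 12 9 7)(6 11) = [18, 1, 2, 4, 13, 5, 11, 3, 12, 7, 10, 6, 9, 8, 14, 0, 16, 17, 15]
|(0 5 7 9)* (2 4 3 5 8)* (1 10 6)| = |(0 8 2 4 3 5 7 9)(1 10 6)| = 24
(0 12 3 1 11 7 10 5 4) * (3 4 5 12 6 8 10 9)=(0 6 8 10 12 4)(1 11 7 9 3)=[6, 11, 2, 1, 0, 5, 8, 9, 10, 3, 12, 7, 4]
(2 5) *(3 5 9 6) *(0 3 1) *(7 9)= (0 3 5 2 7 9 6 1)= [3, 0, 7, 5, 4, 2, 1, 9, 8, 6]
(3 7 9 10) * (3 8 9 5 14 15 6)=[0, 1, 2, 7, 4, 14, 3, 5, 9, 10, 8, 11, 12, 13, 15, 6]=(3 7 5 14 15 6)(8 9 10)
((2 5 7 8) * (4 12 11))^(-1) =((2 5 7 8)(4 12 11))^(-1) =(2 8 7 5)(4 11 12)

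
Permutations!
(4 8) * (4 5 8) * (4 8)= (4 8 5)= [0, 1, 2, 3, 8, 4, 6, 7, 5]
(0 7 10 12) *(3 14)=[7, 1, 2, 14, 4, 5, 6, 10, 8, 9, 12, 11, 0, 13, 3]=(0 7 10 12)(3 14)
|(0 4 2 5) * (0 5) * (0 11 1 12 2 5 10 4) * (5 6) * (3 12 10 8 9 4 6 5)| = 28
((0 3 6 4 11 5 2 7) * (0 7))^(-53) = (0 4 2 6 5 3 11)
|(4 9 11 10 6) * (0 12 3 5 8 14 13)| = 35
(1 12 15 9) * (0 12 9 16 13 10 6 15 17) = (0 12 17)(1 9)(6 15 16 13 10) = [12, 9, 2, 3, 4, 5, 15, 7, 8, 1, 6, 11, 17, 10, 14, 16, 13, 0]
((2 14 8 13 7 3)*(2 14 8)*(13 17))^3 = (2 13 14 17 3 8 7)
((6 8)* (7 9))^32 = (9)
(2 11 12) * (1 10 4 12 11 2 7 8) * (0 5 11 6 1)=(0 5 11 6 1 10 4 12 7 8)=[5, 10, 2, 3, 12, 11, 1, 8, 0, 9, 4, 6, 7]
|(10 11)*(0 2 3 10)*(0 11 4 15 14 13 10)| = |(0 2 3)(4 15 14 13 10)| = 15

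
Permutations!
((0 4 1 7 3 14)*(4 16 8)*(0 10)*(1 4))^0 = (16)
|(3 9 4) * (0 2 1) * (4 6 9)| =|(0 2 1)(3 4)(6 9)| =6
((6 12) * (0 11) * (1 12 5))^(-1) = (0 11)(1 5 6 12)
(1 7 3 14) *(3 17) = (1 7 17 3 14) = [0, 7, 2, 14, 4, 5, 6, 17, 8, 9, 10, 11, 12, 13, 1, 15, 16, 3]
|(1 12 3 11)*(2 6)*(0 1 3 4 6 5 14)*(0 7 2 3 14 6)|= |(0 1 12 4)(2 5 6 3 11 14 7)|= 28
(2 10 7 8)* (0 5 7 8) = (0 5 7)(2 10 8) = [5, 1, 10, 3, 4, 7, 6, 0, 2, 9, 8]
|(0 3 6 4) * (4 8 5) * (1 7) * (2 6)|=|(0 3 2 6 8 5 4)(1 7)|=14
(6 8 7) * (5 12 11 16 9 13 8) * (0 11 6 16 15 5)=(0 11 15 5 12 6)(7 16 9 13 8)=[11, 1, 2, 3, 4, 12, 0, 16, 7, 13, 10, 15, 6, 8, 14, 5, 9]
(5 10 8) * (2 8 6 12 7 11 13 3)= (2 8 5 10 6 12 7 11 13 3)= [0, 1, 8, 2, 4, 10, 12, 11, 5, 9, 6, 13, 7, 3]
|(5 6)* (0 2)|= |(0 2)(5 6)|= 2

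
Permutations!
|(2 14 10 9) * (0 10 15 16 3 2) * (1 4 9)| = 5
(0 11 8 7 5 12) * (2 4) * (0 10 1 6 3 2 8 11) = (1 6 3 2 4 8 7 5 12 10) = [0, 6, 4, 2, 8, 12, 3, 5, 7, 9, 1, 11, 10]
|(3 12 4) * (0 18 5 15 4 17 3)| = 15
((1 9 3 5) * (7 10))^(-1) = ((1 9 3 5)(7 10))^(-1) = (1 5 3 9)(7 10)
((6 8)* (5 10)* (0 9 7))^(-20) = (10)(0 9 7) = ((0 9 7)(5 10)(6 8))^(-20)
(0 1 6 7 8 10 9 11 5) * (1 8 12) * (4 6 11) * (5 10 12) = (0 8 12 1 11 10 9 4 6 7 5) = [8, 11, 2, 3, 6, 0, 7, 5, 12, 4, 9, 10, 1]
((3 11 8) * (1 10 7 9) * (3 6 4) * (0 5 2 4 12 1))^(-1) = (0 9 7 10 1 12 6 8 11 3 4 2 5)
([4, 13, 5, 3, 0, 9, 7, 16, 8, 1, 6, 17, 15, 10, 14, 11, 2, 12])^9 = (0 4)(11 17 12 15)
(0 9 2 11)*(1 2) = [9, 2, 11, 3, 4, 5, 6, 7, 8, 1, 10, 0] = (0 9 1 2 11)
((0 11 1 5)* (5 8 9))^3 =(0 8)(1 5)(9 11)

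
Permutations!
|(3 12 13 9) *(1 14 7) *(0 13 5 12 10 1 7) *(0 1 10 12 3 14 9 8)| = 3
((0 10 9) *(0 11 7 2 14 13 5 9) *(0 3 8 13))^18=((0 10 3 8 13 5 9 11 7 2 14))^18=(0 11 8 14 9 3 2 5 10 7 13)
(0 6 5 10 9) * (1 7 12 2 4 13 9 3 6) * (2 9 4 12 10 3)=[1, 7, 12, 6, 13, 3, 5, 10, 8, 0, 2, 11, 9, 4]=(0 1 7 10 2 12 9)(3 6 5)(4 13)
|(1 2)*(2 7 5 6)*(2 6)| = 4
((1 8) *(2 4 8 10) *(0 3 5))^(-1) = ((0 3 5)(1 10 2 4 8))^(-1) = (0 5 3)(1 8 4 2 10)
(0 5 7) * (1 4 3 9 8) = [5, 4, 2, 9, 3, 7, 6, 0, 1, 8] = (0 5 7)(1 4 3 9 8)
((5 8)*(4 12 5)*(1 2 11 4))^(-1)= ((1 2 11 4 12 5 8))^(-1)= (1 8 5 12 4 11 2)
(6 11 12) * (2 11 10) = [0, 1, 11, 3, 4, 5, 10, 7, 8, 9, 2, 12, 6] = (2 11 12 6 10)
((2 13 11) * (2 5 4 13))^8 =(13)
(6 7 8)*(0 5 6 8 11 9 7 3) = [5, 1, 2, 0, 4, 6, 3, 11, 8, 7, 10, 9] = (0 5 6 3)(7 11 9)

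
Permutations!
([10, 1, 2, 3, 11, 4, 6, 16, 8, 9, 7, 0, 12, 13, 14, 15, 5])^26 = (0 4 16 10 11 5 7)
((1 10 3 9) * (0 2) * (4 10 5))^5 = ((0 2)(1 5 4 10 3 9))^5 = (0 2)(1 9 3 10 4 5)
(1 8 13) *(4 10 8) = (1 4 10 8 13) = [0, 4, 2, 3, 10, 5, 6, 7, 13, 9, 8, 11, 12, 1]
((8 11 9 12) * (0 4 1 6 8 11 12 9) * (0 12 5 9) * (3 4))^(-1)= (0 9 5 8 6 1 4 3)(11 12)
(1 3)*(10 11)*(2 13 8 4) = [0, 3, 13, 1, 2, 5, 6, 7, 4, 9, 11, 10, 12, 8] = (1 3)(2 13 8 4)(10 11)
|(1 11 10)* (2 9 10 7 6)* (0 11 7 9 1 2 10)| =15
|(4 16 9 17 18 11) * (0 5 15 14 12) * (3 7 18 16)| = |(0 5 15 14 12)(3 7 18 11 4)(9 17 16)| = 15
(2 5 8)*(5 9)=(2 9 5 8)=[0, 1, 9, 3, 4, 8, 6, 7, 2, 5]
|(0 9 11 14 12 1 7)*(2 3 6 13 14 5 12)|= |(0 9 11 5 12 1 7)(2 3 6 13 14)|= 35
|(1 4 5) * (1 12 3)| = 5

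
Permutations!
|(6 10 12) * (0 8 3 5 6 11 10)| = |(0 8 3 5 6)(10 12 11)| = 15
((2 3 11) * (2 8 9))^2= ((2 3 11 8 9))^2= (2 11 9 3 8)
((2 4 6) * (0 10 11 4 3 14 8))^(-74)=((0 10 11 4 6 2 3 14 8))^(-74)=(0 14 2 4 10 8 3 6 11)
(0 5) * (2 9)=(0 5)(2 9)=[5, 1, 9, 3, 4, 0, 6, 7, 8, 2]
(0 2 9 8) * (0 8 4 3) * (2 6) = (0 6 2 9 4 3) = [6, 1, 9, 0, 3, 5, 2, 7, 8, 4]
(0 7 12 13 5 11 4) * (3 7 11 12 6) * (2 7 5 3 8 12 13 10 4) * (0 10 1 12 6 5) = [11, 12, 7, 0, 10, 13, 8, 5, 6, 9, 4, 2, 1, 3] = (0 11 2 7 5 13 3)(1 12)(4 10)(6 8)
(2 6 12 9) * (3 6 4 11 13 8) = (2 4 11 13 8 3 6 12 9) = [0, 1, 4, 6, 11, 5, 12, 7, 3, 2, 10, 13, 9, 8]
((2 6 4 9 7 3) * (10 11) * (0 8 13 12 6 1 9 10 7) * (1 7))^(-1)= (0 9 1 11 10 4 6 12 13 8)(2 3 7)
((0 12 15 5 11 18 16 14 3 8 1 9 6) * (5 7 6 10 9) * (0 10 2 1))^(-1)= (0 8 3 14 16 18 11 5 1 2 9 10 6 7 15 12)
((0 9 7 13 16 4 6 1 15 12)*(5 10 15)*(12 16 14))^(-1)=(0 12 14 13 7 9)(1 6 4 16 15 10 5)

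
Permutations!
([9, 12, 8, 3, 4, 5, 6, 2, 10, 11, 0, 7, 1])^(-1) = (0 10 8 2 7 11 9)(1 12)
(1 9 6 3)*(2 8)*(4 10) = (1 9 6 3)(2 8)(4 10) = [0, 9, 8, 1, 10, 5, 3, 7, 2, 6, 4]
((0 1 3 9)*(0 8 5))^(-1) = ((0 1 3 9 8 5))^(-1) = (0 5 8 9 3 1)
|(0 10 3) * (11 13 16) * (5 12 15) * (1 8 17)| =3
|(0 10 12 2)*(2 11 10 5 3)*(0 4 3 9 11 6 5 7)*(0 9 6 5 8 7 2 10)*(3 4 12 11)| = 11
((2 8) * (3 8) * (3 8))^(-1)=((2 8))^(-1)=(2 8)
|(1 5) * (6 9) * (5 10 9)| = |(1 10 9 6 5)| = 5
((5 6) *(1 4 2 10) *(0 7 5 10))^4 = (0 10)(1 7)(2 6)(4 5)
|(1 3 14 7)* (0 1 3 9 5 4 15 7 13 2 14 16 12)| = 30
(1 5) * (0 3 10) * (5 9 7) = (0 3 10)(1 9 7 5) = [3, 9, 2, 10, 4, 1, 6, 5, 8, 7, 0]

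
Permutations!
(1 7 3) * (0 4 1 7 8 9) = [4, 8, 2, 7, 1, 5, 6, 3, 9, 0] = (0 4 1 8 9)(3 7)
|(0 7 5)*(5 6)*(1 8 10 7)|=7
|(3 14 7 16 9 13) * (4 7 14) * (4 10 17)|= |(3 10 17 4 7 16 9 13)|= 8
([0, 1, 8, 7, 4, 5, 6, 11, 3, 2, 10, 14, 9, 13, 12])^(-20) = (2 11)(3 12)(7 9)(8 14)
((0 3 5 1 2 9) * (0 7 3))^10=(1 3 9)(2 5 7)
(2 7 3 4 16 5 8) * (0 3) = (0 3 4 16 5 8 2 7) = [3, 1, 7, 4, 16, 8, 6, 0, 2, 9, 10, 11, 12, 13, 14, 15, 5]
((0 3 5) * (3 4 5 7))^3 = ((0 4 5)(3 7))^3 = (3 7)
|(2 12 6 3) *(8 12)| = 5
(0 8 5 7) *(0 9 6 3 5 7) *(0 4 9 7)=[8, 1, 2, 5, 9, 4, 3, 7, 0, 6]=(0 8)(3 5 4 9 6)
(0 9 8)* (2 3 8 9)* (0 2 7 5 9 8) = (0 7 5 9 8 2 3) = [7, 1, 3, 0, 4, 9, 6, 5, 2, 8]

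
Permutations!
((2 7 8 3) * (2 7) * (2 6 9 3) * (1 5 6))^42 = ((1 5 6 9 3 7 8 2))^42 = (1 6 3 8)(2 5 9 7)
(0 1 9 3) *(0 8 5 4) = (0 1 9 3 8 5 4) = [1, 9, 2, 8, 0, 4, 6, 7, 5, 3]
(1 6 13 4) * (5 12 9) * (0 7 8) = (0 7 8)(1 6 13 4)(5 12 9) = [7, 6, 2, 3, 1, 12, 13, 8, 0, 5, 10, 11, 9, 4]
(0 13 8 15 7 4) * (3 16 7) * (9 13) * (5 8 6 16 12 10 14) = (0 9 13 6 16 7 4)(3 12 10 14 5 8 15) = [9, 1, 2, 12, 0, 8, 16, 4, 15, 13, 14, 11, 10, 6, 5, 3, 7]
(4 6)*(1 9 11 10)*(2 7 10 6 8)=(1 9 11 6 4 8 2 7 10)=[0, 9, 7, 3, 8, 5, 4, 10, 2, 11, 1, 6]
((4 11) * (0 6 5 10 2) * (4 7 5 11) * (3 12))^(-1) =((0 6 11 7 5 10 2)(3 12))^(-1) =(0 2 10 5 7 11 6)(3 12)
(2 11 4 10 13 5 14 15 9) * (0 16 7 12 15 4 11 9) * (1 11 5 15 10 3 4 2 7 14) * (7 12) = (0 16 14 2 9 12 10 13 15)(1 11 5)(3 4) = [16, 11, 9, 4, 3, 1, 6, 7, 8, 12, 13, 5, 10, 15, 2, 0, 14]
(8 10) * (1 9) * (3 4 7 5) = (1 9)(3 4 7 5)(8 10) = [0, 9, 2, 4, 7, 3, 6, 5, 10, 1, 8]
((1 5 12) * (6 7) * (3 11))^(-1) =(1 12 5)(3 11)(6 7)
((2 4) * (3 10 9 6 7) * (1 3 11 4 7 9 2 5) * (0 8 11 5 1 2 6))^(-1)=(0 9 6 10 3 1 4 11 8)(2 5 7)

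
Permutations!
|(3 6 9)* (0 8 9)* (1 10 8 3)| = 12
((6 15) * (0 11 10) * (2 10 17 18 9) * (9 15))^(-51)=(0 18 9)(2 11 15)(6 10 17)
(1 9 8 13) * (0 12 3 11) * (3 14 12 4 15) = (0 4 15 3 11)(1 9 8 13)(12 14) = [4, 9, 2, 11, 15, 5, 6, 7, 13, 8, 10, 0, 14, 1, 12, 3]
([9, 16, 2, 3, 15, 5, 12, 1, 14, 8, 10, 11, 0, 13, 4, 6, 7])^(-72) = [0, 1, 2, 3, 4, 5, 6, 7, 8, 9, 10, 11, 12, 13, 14, 15, 16]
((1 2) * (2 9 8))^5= (1 9 8 2)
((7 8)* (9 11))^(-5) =(7 8)(9 11) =((7 8)(9 11))^(-5)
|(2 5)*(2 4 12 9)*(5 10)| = 6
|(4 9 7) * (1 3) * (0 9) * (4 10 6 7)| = 6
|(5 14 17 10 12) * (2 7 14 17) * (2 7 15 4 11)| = 4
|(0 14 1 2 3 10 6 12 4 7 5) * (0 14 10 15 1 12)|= |(0 10 6)(1 2 3 15)(4 7 5 14 12)|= 60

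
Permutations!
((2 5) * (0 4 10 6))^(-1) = ((0 4 10 6)(2 5))^(-1) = (0 6 10 4)(2 5)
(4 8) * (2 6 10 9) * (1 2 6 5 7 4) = [0, 2, 5, 3, 8, 7, 10, 4, 1, 6, 9] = (1 2 5 7 4 8)(6 10 9)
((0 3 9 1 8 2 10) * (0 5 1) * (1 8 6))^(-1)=((0 3 9)(1 6)(2 10 5 8))^(-1)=(0 9 3)(1 6)(2 8 5 10)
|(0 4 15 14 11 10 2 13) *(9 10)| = |(0 4 15 14 11 9 10 2 13)| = 9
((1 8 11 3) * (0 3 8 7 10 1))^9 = ((0 3)(1 7 10)(8 11))^9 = (0 3)(8 11)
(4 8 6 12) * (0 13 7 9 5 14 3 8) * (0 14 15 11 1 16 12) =(0 13 7 9 5 15 11 1 16 12 4 14 3 8 6) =[13, 16, 2, 8, 14, 15, 0, 9, 6, 5, 10, 1, 4, 7, 3, 11, 12]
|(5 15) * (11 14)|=2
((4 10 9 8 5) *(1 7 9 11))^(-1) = (1 11 10 4 5 8 9 7) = ((1 7 9 8 5 4 10 11))^(-1)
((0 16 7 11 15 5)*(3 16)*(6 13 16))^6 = (0 11 13)(3 15 16)(5 7 6)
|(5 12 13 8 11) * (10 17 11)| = 7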